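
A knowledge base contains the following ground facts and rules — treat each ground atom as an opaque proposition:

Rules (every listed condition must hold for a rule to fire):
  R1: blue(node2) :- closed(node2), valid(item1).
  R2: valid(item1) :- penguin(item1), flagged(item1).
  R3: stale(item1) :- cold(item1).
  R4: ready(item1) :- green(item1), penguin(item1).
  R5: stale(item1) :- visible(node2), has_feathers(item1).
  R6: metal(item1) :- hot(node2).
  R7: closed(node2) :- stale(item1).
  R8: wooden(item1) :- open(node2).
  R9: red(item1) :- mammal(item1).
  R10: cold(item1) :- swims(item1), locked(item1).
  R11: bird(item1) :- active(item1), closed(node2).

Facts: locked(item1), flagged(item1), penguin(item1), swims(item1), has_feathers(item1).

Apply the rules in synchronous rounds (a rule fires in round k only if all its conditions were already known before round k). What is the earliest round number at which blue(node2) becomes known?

4

Round 1 fires R2, R10, giving valid(item1), cold(item1).
Round 2 fires R3, giving stale(item1).
Round 3 fires R7, giving closed(node2).
Round 4 fires R1, giving blue(node2).
blue(node2) first appears in round 4.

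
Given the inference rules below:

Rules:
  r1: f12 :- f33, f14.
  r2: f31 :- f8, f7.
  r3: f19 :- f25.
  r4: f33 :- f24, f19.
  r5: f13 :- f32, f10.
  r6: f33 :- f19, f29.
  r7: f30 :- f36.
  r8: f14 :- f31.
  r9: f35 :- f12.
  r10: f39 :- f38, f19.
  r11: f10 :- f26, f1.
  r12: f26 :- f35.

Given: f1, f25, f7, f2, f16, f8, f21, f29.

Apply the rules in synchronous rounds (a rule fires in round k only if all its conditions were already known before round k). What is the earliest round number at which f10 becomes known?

Round 1 — r2, r3, derive f31, f19.
Round 2 — r6, r8, derive f33, f14.
Round 3 — r1, derive f12.
Round 4 — r9, derive f35.
Round 5 — r12, derive f26.
Round 6 — r11, derive f10.
f10 first appears in round 6.

6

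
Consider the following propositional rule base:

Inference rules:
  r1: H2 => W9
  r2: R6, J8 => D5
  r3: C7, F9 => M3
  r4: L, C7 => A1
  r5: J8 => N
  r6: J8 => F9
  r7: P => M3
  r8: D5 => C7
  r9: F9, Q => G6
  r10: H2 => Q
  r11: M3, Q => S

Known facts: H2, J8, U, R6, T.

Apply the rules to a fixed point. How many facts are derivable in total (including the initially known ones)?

Round 1 — r1, r2, r5, r6, r10, derive W9, D5, N, F9, Q.
Round 2 — r8, r9, derive C7, G6.
Round 3 — r3, derive M3.
Round 4 — r11, derive S.
Closure: {C7, D5, F9, G6, H2, J8, M3, N, Q, R6, S, T, U, W9} — 14 facts.

14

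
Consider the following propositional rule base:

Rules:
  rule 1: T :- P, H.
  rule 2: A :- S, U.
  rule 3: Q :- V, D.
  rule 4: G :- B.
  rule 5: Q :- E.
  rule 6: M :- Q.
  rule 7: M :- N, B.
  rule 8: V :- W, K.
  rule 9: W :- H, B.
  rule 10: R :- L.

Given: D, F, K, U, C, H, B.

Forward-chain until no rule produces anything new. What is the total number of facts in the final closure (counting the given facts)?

[1] rule 4 [G :- B.]; rule 9 [W :- H, B.]. ⇒ new: G, W.
[2] rule 8 [V :- W, K.]. ⇒ new: V.
[3] rule 3 [Q :- V, D.]. ⇒ new: Q.
[4] rule 6 [M :- Q.]. ⇒ new: M.
Closure: {B, C, D, F, G, H, K, M, Q, U, V, W} — 12 facts.

12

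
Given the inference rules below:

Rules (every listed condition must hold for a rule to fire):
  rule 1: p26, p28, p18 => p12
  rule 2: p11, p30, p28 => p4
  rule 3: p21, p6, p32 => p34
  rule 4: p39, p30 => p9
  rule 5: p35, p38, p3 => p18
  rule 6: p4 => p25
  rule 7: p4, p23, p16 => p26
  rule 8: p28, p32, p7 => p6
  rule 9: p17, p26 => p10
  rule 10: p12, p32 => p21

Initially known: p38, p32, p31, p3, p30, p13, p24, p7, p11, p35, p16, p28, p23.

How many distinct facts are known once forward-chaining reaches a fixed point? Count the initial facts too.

21

Round 1: rule 2 [p11, p30, p28 => p4]; rule 5 [p35, p38, p3 => p18]; rule 8 [p28, p32, p7 => p6]. New: p4, p18, p6.
Round 2: rule 6 [p4 => p25]; rule 7 [p4, p23, p16 => p26]. New: p25, p26.
Round 3: rule 1 [p26, p28, p18 => p12]. New: p12.
Round 4: rule 10 [p12, p32 => p21]. New: p21.
Round 5: rule 3 [p21, p6, p32 => p34]. New: p34.
Closure: {p11, p12, p13, p16, p18, p21, p23, p24, p25, p26, p28, p3, p30, p31, p32, p34, p35, p38, p4, p6, p7} — 21 facts.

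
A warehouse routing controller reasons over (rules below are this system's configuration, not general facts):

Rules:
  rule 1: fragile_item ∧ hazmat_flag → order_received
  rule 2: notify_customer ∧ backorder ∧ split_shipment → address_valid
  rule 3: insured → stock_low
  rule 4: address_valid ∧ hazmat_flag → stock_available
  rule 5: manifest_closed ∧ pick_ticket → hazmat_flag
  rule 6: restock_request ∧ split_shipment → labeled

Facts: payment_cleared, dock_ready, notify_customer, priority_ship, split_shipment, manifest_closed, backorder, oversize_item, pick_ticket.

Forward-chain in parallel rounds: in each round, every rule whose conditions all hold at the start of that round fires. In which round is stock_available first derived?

2

Round 1: rule 2 [notify_customer ∧ backorder ∧ split_shipment → address_valid]; rule 5 [manifest_closed ∧ pick_ticket → hazmat_flag]. New: address_valid, hazmat_flag.
Round 2: rule 4 [address_valid ∧ hazmat_flag → stock_available]. New: stock_available.
stock_available first appears in round 2.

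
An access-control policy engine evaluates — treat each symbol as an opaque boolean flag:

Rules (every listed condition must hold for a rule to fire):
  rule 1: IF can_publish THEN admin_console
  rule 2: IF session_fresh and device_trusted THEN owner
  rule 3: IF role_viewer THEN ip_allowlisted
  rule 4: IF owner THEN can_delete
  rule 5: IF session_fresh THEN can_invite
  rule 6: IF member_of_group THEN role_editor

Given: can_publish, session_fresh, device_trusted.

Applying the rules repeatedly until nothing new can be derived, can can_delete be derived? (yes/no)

yes

[1] rule 1 [IF can_publish THEN admin_console]; rule 2 [IF session_fresh and device_trusted THEN owner]; rule 5 [IF session_fresh THEN can_invite]. ⇒ new: admin_console, owner, can_invite.
[2] rule 4 [IF owner THEN can_delete]. ⇒ new: can_delete.
can_delete appears in round 2, so it is derivable.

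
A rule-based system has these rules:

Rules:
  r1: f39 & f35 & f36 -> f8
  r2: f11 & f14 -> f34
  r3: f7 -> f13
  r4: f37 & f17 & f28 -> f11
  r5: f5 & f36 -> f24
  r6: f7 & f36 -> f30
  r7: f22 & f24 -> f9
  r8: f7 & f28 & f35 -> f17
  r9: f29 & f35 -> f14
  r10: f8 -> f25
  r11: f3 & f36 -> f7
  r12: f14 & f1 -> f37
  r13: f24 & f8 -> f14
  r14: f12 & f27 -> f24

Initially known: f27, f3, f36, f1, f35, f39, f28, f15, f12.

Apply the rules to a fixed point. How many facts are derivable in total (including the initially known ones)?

20

[1] r1 [f39 & f35 & f36 -> f8]; r11 [f3 & f36 -> f7]; r14 [f12 & f27 -> f24]. ⇒ new: f8, f7, f24.
[2] r3 [f7 -> f13]; r6 [f7 & f36 -> f30]; r8 [f7 & f28 & f35 -> f17]; r10 [f8 -> f25]; r13 [f24 & f8 -> f14]. ⇒ new: f13, f30, f17, f25, f14.
[3] r12 [f14 & f1 -> f37]. ⇒ new: f37.
[4] r4 [f37 & f17 & f28 -> f11]. ⇒ new: f11.
[5] r2 [f11 & f14 -> f34]. ⇒ new: f34.
Closure: {f1, f11, f12, f13, f14, f15, f17, f24, f25, f27, f28, f3, f30, f34, f35, f36, f37, f39, f7, f8} — 20 facts.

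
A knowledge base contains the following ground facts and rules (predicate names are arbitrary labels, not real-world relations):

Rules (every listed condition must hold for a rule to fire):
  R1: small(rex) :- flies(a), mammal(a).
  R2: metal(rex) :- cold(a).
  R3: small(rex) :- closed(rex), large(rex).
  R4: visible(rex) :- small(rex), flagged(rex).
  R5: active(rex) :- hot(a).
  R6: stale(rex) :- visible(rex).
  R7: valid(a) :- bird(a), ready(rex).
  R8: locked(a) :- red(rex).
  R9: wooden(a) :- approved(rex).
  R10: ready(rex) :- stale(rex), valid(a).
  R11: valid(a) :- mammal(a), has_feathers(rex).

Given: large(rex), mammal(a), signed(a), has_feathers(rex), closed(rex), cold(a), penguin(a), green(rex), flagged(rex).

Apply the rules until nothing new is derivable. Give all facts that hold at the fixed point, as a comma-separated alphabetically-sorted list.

Round 1 fires R2, R3, R11, giving metal(rex), small(rex), valid(a).
Round 2 fires R4, giving visible(rex).
Round 3 fires R6, giving stale(rex).
Round 4 fires R10, giving ready(rex).

closed(rex), cold(a), flagged(rex), green(rex), has_feathers(rex), large(rex), mammal(a), metal(rex), penguin(a), ready(rex), signed(a), small(rex), stale(rex), valid(a), visible(rex)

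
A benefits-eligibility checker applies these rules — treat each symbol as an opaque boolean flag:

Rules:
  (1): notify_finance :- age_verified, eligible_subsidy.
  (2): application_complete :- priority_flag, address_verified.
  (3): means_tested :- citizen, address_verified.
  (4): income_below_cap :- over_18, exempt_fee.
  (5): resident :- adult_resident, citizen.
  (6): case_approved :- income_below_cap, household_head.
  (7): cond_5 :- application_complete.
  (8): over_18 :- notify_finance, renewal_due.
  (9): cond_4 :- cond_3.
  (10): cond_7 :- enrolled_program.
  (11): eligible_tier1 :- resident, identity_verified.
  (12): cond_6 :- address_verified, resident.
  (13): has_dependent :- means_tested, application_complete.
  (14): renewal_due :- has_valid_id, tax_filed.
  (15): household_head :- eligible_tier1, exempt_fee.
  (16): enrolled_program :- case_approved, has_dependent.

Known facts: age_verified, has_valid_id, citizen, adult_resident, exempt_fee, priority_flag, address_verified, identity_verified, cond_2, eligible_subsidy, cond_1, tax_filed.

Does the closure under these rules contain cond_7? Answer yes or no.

yes

Round 1: (1) [notify_finance :- age_verified, eligible_subsidy.]; (2) [application_complete :- priority_flag, address_verified.]; (3) [means_tested :- citizen, address_verified.]; (5) [resident :- adult_resident, citizen.]; (14) [renewal_due :- has_valid_id, tax_filed.]. Adds notify_finance, application_complete, means_tested, resident, renewal_due.
Round 2: (7) [cond_5 :- application_complete.]; (8) [over_18 :- notify_finance, renewal_due.]; (11) [eligible_tier1 :- resident, identity_verified.]; (12) [cond_6 :- address_verified, resident.]; (13) [has_dependent :- means_tested, application_complete.]. Adds cond_5, over_18, eligible_tier1, cond_6, has_dependent.
Round 3: (4) [income_below_cap :- over_18, exempt_fee.]; (15) [household_head :- eligible_tier1, exempt_fee.]. Adds income_below_cap, household_head.
Round 4: (6) [case_approved :- income_below_cap, household_head.]. Adds case_approved.
Round 5: (16) [enrolled_program :- case_approved, has_dependent.]. Adds enrolled_program.
Round 6: (10) [cond_7 :- enrolled_program.]. Adds cond_7.
cond_7 appears in round 6, so it is derivable.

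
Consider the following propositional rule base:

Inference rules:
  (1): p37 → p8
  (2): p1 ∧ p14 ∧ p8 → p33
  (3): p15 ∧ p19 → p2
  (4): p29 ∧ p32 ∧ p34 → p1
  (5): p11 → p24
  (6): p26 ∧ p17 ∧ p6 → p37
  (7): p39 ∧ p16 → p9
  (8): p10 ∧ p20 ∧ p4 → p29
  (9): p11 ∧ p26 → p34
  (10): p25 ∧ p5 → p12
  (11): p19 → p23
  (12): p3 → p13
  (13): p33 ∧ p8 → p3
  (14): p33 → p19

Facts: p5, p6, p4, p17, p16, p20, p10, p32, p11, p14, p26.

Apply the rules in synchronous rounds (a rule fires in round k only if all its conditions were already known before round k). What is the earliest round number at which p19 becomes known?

Round 1 fires (5), (6), (8), (9), giving p24, p37, p29, p34.
Round 2 fires (1), (4), giving p8, p1.
Round 3 fires (2), giving p33.
Round 4 fires (13), (14), giving p3, p19.
p19 first appears in round 4.

4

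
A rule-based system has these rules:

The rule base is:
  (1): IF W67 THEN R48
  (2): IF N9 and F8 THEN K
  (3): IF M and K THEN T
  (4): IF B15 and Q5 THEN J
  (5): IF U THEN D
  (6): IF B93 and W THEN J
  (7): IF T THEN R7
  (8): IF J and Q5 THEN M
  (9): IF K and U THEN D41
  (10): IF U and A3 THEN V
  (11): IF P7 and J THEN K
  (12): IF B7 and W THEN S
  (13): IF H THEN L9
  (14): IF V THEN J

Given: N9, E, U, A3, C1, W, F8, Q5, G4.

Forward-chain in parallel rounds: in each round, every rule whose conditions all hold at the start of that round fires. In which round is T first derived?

[1] (2) [IF N9 and F8 THEN K]; (5) [IF U THEN D]; (10) [IF U and A3 THEN V]. ⇒ new: K, D, V.
[2] (9) [IF K and U THEN D41]; (14) [IF V THEN J]. ⇒ new: D41, J.
[3] (8) [IF J and Q5 THEN M]. ⇒ new: M.
[4] (3) [IF M and K THEN T]. ⇒ new: T.
T first appears in round 4.

4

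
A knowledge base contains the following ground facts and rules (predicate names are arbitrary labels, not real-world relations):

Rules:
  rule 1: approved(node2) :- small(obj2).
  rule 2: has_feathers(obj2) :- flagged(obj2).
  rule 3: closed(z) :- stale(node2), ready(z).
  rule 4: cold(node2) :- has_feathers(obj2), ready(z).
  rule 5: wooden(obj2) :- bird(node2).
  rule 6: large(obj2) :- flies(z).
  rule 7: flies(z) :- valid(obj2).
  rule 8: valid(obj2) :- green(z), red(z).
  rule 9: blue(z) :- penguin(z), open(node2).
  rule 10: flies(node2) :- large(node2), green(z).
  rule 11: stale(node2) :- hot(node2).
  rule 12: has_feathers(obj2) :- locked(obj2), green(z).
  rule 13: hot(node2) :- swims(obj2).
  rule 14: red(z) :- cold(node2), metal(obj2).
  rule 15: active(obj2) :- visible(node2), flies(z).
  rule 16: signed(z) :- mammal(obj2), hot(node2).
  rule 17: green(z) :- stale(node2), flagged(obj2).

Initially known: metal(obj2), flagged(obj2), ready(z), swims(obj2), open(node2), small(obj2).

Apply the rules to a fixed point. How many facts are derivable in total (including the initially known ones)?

17

Round 1 — rule 1, rule 2, rule 13, derive approved(node2), has_feathers(obj2), hot(node2).
Round 2 — rule 4, rule 11, derive cold(node2), stale(node2).
Round 3 — rule 3, rule 14, rule 17, derive closed(z), red(z), green(z).
Round 4 — rule 8, derive valid(obj2).
Round 5 — rule 7, derive flies(z).
Round 6 — rule 6, derive large(obj2).
Closure: {approved(node2), closed(z), cold(node2), flagged(obj2), flies(z), green(z), has_feathers(obj2), hot(node2), large(obj2), metal(obj2), open(node2), ready(z), red(z), small(obj2), stale(node2), swims(obj2), valid(obj2)} — 17 facts.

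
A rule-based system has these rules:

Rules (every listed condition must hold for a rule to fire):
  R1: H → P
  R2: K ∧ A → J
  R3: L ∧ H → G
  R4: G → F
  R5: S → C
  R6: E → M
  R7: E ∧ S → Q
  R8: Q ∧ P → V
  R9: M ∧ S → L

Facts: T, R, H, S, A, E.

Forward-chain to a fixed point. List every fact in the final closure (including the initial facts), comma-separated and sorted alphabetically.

A, C, E, F, G, H, L, M, P, Q, R, S, T, V

Round 1: R1 [H → P]; R5 [S → C]; R6 [E → M]; R7 [E ∧ S → Q]. New: P, C, M, Q.
Round 2: R8 [Q ∧ P → V]; R9 [M ∧ S → L]. New: V, L.
Round 3: R3 [L ∧ H → G]. New: G.
Round 4: R4 [G → F]. New: F.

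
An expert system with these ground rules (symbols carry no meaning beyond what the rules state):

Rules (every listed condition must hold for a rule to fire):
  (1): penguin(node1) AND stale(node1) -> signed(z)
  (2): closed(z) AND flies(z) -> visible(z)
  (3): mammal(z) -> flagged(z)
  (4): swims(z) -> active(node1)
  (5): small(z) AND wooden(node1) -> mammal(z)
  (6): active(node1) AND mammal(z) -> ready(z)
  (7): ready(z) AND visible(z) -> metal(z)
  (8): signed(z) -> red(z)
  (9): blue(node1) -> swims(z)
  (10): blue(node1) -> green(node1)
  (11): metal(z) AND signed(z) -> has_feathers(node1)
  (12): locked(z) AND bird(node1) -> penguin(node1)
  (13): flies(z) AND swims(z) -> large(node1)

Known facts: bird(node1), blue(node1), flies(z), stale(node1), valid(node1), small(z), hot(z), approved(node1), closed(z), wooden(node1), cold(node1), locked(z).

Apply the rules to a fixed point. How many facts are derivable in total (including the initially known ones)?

25

Round 1 fires (2), (5), (9), (10), (12), giving visible(z), mammal(z), swims(z), green(node1), penguin(node1).
Round 2 fires (1), (3), (4), (13), giving signed(z), flagged(z), active(node1), large(node1).
Round 3 fires (6), (8), giving ready(z), red(z).
Round 4 fires (7), giving metal(z).
Round 5 fires (11), giving has_feathers(node1).
Closure: {active(node1), approved(node1), bird(node1), blue(node1), closed(z), cold(node1), flagged(z), flies(z), green(node1), has_feathers(node1), hot(z), large(node1), locked(z), mammal(z), metal(z), penguin(node1), ready(z), red(z), signed(z), small(z), stale(node1), swims(z), valid(node1), visible(z), wooden(node1)} — 25 facts.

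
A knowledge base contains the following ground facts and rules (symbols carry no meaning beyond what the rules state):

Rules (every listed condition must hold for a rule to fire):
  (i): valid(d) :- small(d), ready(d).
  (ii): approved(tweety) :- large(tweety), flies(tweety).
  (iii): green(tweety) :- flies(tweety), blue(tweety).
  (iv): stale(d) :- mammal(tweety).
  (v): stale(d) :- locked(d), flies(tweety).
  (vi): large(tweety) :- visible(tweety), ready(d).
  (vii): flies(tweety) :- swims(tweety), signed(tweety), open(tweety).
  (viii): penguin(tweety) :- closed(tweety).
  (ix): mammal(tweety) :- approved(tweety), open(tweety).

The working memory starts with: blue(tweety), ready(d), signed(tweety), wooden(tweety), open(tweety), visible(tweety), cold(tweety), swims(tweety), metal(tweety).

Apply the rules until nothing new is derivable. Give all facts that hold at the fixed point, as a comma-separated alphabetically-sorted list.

approved(tweety), blue(tweety), cold(tweety), flies(tweety), green(tweety), large(tweety), mammal(tweety), metal(tweety), open(tweety), ready(d), signed(tweety), stale(d), swims(tweety), visible(tweety), wooden(tweety)

Round 1 fires (vi), (vii), giving large(tweety), flies(tweety).
Round 2 fires (ii), (iii), giving approved(tweety), green(tweety).
Round 3 fires (ix), giving mammal(tweety).
Round 4 fires (iv), giving stale(d).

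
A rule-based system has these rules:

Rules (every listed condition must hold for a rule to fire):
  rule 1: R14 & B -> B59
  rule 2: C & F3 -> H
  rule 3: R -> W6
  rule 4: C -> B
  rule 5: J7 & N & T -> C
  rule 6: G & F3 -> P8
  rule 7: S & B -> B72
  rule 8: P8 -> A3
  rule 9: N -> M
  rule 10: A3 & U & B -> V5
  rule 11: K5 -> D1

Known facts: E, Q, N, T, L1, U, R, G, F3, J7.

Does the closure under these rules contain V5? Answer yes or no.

yes

Round 1: rule 3 [R -> W6]; rule 5 [J7 & N & T -> C]; rule 6 [G & F3 -> P8]; rule 9 [N -> M]. Adds W6, C, P8, M.
Round 2: rule 2 [C & F3 -> H]; rule 4 [C -> B]; rule 8 [P8 -> A3]. Adds H, B, A3.
Round 3: rule 10 [A3 & U & B -> V5]. Adds V5.
V5 appears in round 3, so it is derivable.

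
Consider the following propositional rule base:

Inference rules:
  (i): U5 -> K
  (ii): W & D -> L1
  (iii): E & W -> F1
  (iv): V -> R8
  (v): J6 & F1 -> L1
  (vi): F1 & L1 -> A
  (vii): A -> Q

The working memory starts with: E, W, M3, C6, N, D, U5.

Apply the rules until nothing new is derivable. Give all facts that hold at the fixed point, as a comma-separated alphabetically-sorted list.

A, C6, D, E, F1, K, L1, M3, N, Q, U5, W

Round 1: (i) [U5 -> K]; (ii) [W & D -> L1]; (iii) [E & W -> F1]. Adds K, L1, F1.
Round 2: (vi) [F1 & L1 -> A]. Adds A.
Round 3: (vii) [A -> Q]. Adds Q.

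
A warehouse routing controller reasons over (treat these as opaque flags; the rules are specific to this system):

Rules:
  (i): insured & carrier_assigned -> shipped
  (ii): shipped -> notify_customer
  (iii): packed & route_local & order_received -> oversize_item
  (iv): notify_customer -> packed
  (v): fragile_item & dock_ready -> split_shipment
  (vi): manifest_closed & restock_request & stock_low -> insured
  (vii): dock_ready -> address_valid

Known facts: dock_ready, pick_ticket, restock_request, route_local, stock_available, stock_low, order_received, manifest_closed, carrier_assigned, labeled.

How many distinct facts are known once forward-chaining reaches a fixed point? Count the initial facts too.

16

Round 1: (vi) [manifest_closed & restock_request & stock_low -> insured]; (vii) [dock_ready -> address_valid]. New: insured, address_valid.
Round 2: (i) [insured & carrier_assigned -> shipped]. New: shipped.
Round 3: (ii) [shipped -> notify_customer]. New: notify_customer.
Round 4: (iv) [notify_customer -> packed]. New: packed.
Round 5: (iii) [packed & route_local & order_received -> oversize_item]. New: oversize_item.
Closure: {address_valid, carrier_assigned, dock_ready, insured, labeled, manifest_closed, notify_customer, order_received, oversize_item, packed, pick_ticket, restock_request, route_local, shipped, stock_available, stock_low} — 16 facts.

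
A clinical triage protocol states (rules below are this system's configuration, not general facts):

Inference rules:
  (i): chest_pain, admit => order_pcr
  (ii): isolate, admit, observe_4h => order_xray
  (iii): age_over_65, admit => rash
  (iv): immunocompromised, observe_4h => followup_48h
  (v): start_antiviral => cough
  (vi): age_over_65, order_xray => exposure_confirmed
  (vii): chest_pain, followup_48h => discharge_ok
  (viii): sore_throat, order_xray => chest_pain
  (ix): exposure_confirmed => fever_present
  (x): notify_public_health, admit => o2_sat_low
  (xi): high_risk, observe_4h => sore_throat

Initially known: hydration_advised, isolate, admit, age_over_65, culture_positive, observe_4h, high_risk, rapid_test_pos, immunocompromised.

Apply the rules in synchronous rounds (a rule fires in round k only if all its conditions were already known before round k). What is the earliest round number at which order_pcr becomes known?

3

Round 1: (ii) [isolate, admit, observe_4h => order_xray]; (iii) [age_over_65, admit => rash]; (iv) [immunocompromised, observe_4h => followup_48h]; (xi) [high_risk, observe_4h => sore_throat]. Adds order_xray, rash, followup_48h, sore_throat.
Round 2: (vi) [age_over_65, order_xray => exposure_confirmed]; (viii) [sore_throat, order_xray => chest_pain]. Adds exposure_confirmed, chest_pain.
Round 3: (i) [chest_pain, admit => order_pcr]; (vii) [chest_pain, followup_48h => discharge_ok]; (ix) [exposure_confirmed => fever_present]. Adds order_pcr, discharge_ok, fever_present.
order_pcr first appears in round 3.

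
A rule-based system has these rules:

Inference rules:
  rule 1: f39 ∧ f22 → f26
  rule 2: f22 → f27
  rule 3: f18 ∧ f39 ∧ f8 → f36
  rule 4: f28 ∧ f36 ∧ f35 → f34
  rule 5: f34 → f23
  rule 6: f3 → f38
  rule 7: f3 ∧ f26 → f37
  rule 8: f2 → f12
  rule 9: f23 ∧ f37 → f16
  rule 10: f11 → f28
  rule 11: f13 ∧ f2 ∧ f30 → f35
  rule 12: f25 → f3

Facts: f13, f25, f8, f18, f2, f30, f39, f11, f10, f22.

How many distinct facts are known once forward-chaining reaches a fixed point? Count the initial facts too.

22

Round 1 fires rule 1, rule 2, rule 3, rule 8, rule 10, rule 11, rule 12, giving f26, f27, f36, f12, f28, f35, f3.
Round 2 fires rule 4, rule 6, rule 7, giving f34, f38, f37.
Round 3 fires rule 5, giving f23.
Round 4 fires rule 9, giving f16.
Closure: {f10, f11, f12, f13, f16, f18, f2, f22, f23, f25, f26, f27, f28, f3, f30, f34, f35, f36, f37, f38, f39, f8} — 22 facts.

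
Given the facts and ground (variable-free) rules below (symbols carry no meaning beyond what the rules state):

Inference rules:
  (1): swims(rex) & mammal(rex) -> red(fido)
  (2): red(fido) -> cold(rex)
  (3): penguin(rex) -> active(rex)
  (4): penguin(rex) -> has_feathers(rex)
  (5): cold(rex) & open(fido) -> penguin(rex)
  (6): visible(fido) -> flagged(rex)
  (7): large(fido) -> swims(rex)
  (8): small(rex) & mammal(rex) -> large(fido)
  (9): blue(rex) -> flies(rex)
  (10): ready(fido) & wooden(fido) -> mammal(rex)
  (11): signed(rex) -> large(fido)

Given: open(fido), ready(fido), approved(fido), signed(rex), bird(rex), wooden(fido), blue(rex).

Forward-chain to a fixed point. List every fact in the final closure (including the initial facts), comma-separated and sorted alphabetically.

Round 1: (9) [blue(rex) -> flies(rex)]; (10) [ready(fido) & wooden(fido) -> mammal(rex)]; (11) [signed(rex) -> large(fido)]. New: flies(rex), mammal(rex), large(fido).
Round 2: (7) [large(fido) -> swims(rex)]. New: swims(rex).
Round 3: (1) [swims(rex) & mammal(rex) -> red(fido)]. New: red(fido).
Round 4: (2) [red(fido) -> cold(rex)]. New: cold(rex).
Round 5: (5) [cold(rex) & open(fido) -> penguin(rex)]. New: penguin(rex).
Round 6: (3) [penguin(rex) -> active(rex)]; (4) [penguin(rex) -> has_feathers(rex)]. New: active(rex), has_feathers(rex).

active(rex), approved(fido), bird(rex), blue(rex), cold(rex), flies(rex), has_feathers(rex), large(fido), mammal(rex), open(fido), penguin(rex), ready(fido), red(fido), signed(rex), swims(rex), wooden(fido)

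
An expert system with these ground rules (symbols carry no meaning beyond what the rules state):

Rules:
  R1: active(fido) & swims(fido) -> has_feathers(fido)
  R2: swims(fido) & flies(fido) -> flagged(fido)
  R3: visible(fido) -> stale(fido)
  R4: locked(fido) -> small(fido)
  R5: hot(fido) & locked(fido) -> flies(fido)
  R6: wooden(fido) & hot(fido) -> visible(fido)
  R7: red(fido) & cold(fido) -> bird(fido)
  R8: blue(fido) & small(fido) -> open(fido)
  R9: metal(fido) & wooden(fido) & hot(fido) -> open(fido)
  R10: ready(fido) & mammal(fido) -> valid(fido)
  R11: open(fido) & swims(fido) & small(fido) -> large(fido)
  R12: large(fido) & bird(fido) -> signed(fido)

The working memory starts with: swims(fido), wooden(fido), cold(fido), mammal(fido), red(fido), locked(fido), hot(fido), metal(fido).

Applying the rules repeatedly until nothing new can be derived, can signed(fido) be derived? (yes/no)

Round 1 fires R4, R5, R6, R7, R9, giving small(fido), flies(fido), visible(fido), bird(fido), open(fido).
Round 2 fires R2, R3, R11, giving flagged(fido), stale(fido), large(fido).
Round 3 fires R12, giving signed(fido).
signed(fido) appears in round 3, so it is derivable.

yes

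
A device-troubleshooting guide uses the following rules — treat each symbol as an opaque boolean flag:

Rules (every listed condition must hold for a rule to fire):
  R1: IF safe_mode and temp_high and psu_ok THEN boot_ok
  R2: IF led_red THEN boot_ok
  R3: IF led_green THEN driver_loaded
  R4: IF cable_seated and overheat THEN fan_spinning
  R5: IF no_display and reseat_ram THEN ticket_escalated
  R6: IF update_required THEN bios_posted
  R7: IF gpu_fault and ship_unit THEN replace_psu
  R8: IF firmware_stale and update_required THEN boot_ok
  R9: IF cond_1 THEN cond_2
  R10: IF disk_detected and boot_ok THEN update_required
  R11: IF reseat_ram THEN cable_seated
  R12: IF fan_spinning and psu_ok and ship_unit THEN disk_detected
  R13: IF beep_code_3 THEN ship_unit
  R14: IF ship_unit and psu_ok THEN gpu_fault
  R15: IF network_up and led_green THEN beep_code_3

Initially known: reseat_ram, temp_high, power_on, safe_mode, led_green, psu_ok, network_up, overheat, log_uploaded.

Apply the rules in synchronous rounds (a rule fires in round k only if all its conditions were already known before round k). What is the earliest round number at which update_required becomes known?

Round 1: R1 [IF safe_mode and temp_high and psu_ok THEN boot_ok]; R3 [IF led_green THEN driver_loaded]; R11 [IF reseat_ram THEN cable_seated]; R15 [IF network_up and led_green THEN beep_code_3]. Adds boot_ok, driver_loaded, cable_seated, beep_code_3.
Round 2: R4 [IF cable_seated and overheat THEN fan_spinning]; R13 [IF beep_code_3 THEN ship_unit]. Adds fan_spinning, ship_unit.
Round 3: R12 [IF fan_spinning and psu_ok and ship_unit THEN disk_detected]; R14 [IF ship_unit and psu_ok THEN gpu_fault]. Adds disk_detected, gpu_fault.
Round 4: R7 [IF gpu_fault and ship_unit THEN replace_psu]; R10 [IF disk_detected and boot_ok THEN update_required]. Adds replace_psu, update_required.
update_required first appears in round 4.

4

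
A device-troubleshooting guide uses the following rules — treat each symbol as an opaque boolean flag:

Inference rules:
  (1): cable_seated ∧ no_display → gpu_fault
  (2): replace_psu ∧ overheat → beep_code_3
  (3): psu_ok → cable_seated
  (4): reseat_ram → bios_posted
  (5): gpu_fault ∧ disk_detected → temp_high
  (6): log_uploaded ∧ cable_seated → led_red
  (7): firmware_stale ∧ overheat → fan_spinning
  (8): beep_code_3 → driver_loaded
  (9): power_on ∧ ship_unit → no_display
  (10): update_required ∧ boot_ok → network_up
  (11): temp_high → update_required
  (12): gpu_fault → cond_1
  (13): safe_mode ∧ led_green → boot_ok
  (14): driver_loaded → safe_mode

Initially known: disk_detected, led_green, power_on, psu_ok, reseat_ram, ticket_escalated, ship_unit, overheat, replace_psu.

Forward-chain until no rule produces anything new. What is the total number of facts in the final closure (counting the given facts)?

21

Round 1: (2) [replace_psu ∧ overheat → beep_code_3]; (3) [psu_ok → cable_seated]; (4) [reseat_ram → bios_posted]; (9) [power_on ∧ ship_unit → no_display]. New: beep_code_3, cable_seated, bios_posted, no_display.
Round 2: (1) [cable_seated ∧ no_display → gpu_fault]; (8) [beep_code_3 → driver_loaded]. New: gpu_fault, driver_loaded.
Round 3: (5) [gpu_fault ∧ disk_detected → temp_high]; (12) [gpu_fault → cond_1]; (14) [driver_loaded → safe_mode]. New: temp_high, cond_1, safe_mode.
Round 4: (11) [temp_high → update_required]; (13) [safe_mode ∧ led_green → boot_ok]. New: update_required, boot_ok.
Round 5: (10) [update_required ∧ boot_ok → network_up]. New: network_up.
Closure: {beep_code_3, bios_posted, boot_ok, cable_seated, cond_1, disk_detected, driver_loaded, gpu_fault, led_green, network_up, no_display, overheat, power_on, psu_ok, replace_psu, reseat_ram, safe_mode, ship_unit, temp_high, ticket_escalated, update_required} — 21 facts.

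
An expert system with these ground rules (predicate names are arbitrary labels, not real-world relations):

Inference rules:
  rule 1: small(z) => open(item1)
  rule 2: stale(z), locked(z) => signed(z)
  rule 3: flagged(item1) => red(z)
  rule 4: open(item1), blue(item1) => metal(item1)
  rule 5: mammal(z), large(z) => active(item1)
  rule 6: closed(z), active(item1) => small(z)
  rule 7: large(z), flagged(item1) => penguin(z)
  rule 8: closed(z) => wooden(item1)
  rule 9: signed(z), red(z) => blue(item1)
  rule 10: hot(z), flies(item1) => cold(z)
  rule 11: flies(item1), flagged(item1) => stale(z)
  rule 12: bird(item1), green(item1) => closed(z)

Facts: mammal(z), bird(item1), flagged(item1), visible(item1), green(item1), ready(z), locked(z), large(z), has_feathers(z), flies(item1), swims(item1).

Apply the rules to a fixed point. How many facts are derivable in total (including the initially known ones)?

Round 1: rule 3 [flagged(item1) => red(z)]; rule 5 [mammal(z), large(z) => active(item1)]; rule 7 [large(z), flagged(item1) => penguin(z)]; rule 11 [flies(item1), flagged(item1) => stale(z)]; rule 12 [bird(item1), green(item1) => closed(z)]. Adds red(z), active(item1), penguin(z), stale(z), closed(z).
Round 2: rule 2 [stale(z), locked(z) => signed(z)]; rule 6 [closed(z), active(item1) => small(z)]; rule 8 [closed(z) => wooden(item1)]. Adds signed(z), small(z), wooden(item1).
Round 3: rule 1 [small(z) => open(item1)]; rule 9 [signed(z), red(z) => blue(item1)]. Adds open(item1), blue(item1).
Round 4: rule 4 [open(item1), blue(item1) => metal(item1)]. Adds metal(item1).
Closure: {active(item1), bird(item1), blue(item1), closed(z), flagged(item1), flies(item1), green(item1), has_feathers(z), large(z), locked(z), mammal(z), metal(item1), open(item1), penguin(z), ready(z), red(z), signed(z), small(z), stale(z), swims(item1), visible(item1), wooden(item1)} — 22 facts.

22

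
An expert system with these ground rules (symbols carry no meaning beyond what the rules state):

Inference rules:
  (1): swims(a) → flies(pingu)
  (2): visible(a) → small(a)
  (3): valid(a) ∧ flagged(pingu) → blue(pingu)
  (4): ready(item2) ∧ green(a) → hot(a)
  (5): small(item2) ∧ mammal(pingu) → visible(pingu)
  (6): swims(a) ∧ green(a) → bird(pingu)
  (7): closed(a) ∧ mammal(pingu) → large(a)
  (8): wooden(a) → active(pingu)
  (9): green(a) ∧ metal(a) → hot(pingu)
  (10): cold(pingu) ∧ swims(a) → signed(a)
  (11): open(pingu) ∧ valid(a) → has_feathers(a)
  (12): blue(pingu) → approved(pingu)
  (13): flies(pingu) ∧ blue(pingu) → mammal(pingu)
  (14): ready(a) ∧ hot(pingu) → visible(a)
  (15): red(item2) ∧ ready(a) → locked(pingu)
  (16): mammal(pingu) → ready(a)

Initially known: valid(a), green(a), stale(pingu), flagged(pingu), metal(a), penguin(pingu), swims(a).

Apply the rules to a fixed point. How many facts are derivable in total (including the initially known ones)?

16

Round 1 fires (1), (3), (6), (9), giving flies(pingu), blue(pingu), bird(pingu), hot(pingu).
Round 2 fires (12), (13), giving approved(pingu), mammal(pingu).
Round 3 fires (16), giving ready(a).
Round 4 fires (14), giving visible(a).
Round 5 fires (2), giving small(a).
Closure: {approved(pingu), bird(pingu), blue(pingu), flagged(pingu), flies(pingu), green(a), hot(pingu), mammal(pingu), metal(a), penguin(pingu), ready(a), small(a), stale(pingu), swims(a), valid(a), visible(a)} — 16 facts.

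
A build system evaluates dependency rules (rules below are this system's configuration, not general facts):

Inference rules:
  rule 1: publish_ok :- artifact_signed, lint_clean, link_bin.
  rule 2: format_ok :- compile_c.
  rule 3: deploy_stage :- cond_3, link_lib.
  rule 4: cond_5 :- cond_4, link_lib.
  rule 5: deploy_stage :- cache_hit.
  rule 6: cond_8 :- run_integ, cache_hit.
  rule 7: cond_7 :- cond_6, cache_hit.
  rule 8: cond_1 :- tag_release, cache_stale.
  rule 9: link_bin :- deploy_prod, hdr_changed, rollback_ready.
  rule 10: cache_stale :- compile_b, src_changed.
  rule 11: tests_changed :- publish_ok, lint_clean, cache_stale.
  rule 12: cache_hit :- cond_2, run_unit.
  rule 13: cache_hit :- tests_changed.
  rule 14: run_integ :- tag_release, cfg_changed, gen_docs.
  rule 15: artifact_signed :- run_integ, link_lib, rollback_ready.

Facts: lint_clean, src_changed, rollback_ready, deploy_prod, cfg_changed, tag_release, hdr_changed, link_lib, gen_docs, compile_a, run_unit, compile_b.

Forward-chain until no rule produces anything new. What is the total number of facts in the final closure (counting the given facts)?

22

Round 1: rule 9 [link_bin :- deploy_prod, hdr_changed, rollback_ready.]; rule 10 [cache_stale :- compile_b, src_changed.]; rule 14 [run_integ :- tag_release, cfg_changed, gen_docs.]. New: link_bin, cache_stale, run_integ.
Round 2: rule 8 [cond_1 :- tag_release, cache_stale.]; rule 15 [artifact_signed :- run_integ, link_lib, rollback_ready.]. New: cond_1, artifact_signed.
Round 3: rule 1 [publish_ok :- artifact_signed, lint_clean, link_bin.]. New: publish_ok.
Round 4: rule 11 [tests_changed :- publish_ok, lint_clean, cache_stale.]. New: tests_changed.
Round 5: rule 13 [cache_hit :- tests_changed.]. New: cache_hit.
Round 6: rule 5 [deploy_stage :- cache_hit.]; rule 6 [cond_8 :- run_integ, cache_hit.]. New: deploy_stage, cond_8.
Closure: {artifact_signed, cache_hit, cache_stale, cfg_changed, compile_a, compile_b, cond_1, cond_8, deploy_prod, deploy_stage, gen_docs, hdr_changed, link_bin, link_lib, lint_clean, publish_ok, rollback_ready, run_integ, run_unit, src_changed, tag_release, tests_changed} — 22 facts.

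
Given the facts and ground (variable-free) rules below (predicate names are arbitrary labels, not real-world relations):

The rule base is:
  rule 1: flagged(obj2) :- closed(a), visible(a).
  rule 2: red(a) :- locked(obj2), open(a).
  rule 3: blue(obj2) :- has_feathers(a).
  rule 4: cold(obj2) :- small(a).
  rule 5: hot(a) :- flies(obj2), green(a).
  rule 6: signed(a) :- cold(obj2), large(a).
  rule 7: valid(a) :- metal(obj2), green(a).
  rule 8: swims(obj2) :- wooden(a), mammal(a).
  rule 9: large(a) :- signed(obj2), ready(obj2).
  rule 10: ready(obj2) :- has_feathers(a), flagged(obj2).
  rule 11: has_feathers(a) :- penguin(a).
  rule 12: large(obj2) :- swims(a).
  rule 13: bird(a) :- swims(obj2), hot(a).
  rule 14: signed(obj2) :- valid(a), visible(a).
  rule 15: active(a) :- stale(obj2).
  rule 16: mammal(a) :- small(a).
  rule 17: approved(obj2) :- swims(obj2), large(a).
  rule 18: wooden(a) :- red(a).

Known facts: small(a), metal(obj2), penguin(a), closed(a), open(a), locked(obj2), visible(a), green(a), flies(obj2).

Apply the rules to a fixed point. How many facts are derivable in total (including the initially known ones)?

Round 1 fires rule 1, rule 2, rule 4, rule 5, rule 7, rule 11, rule 16, giving flagged(obj2), red(a), cold(obj2), hot(a), valid(a), has_feathers(a), mammal(a).
Round 2 fires rule 3, rule 10, rule 14, rule 18, giving blue(obj2), ready(obj2), signed(obj2), wooden(a).
Round 3 fires rule 8, rule 9, giving swims(obj2), large(a).
Round 4 fires rule 6, rule 13, rule 17, giving signed(a), bird(a), approved(obj2).
Closure: {approved(obj2), bird(a), blue(obj2), closed(a), cold(obj2), flagged(obj2), flies(obj2), green(a), has_feathers(a), hot(a), large(a), locked(obj2), mammal(a), metal(obj2), open(a), penguin(a), ready(obj2), red(a), signed(a), signed(obj2), small(a), swims(obj2), valid(a), visible(a), wooden(a)} — 25 facts.

25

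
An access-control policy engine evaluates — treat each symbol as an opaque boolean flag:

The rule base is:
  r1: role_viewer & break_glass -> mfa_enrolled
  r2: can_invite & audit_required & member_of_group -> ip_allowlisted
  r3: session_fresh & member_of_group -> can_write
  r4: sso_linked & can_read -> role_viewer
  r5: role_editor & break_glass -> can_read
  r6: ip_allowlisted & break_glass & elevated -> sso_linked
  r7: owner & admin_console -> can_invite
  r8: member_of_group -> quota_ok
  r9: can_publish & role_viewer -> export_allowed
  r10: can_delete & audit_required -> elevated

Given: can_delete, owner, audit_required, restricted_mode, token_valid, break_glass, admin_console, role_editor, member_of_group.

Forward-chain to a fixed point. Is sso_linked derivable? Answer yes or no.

Round 1: r5 [role_editor & break_glass -> can_read]; r7 [owner & admin_console -> can_invite]; r8 [member_of_group -> quota_ok]; r10 [can_delete & audit_required -> elevated]. New: can_read, can_invite, quota_ok, elevated.
Round 2: r2 [can_invite & audit_required & member_of_group -> ip_allowlisted]. New: ip_allowlisted.
Round 3: r6 [ip_allowlisted & break_glass & elevated -> sso_linked]. New: sso_linked.
Round 4: r4 [sso_linked & can_read -> role_viewer]. New: role_viewer.
Round 5: r1 [role_viewer & break_glass -> mfa_enrolled]. New: mfa_enrolled.
sso_linked appears in round 3, so it is derivable.

yes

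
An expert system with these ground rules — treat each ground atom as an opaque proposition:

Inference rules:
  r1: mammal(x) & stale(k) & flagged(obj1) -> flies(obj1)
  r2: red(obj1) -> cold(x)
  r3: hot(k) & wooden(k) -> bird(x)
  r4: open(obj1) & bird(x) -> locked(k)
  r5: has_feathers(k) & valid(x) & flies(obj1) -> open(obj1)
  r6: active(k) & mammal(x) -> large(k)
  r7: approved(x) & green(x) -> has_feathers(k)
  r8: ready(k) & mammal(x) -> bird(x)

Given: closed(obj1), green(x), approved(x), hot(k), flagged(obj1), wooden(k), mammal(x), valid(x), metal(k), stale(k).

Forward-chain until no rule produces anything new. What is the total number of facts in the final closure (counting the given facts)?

Round 1: r1 [mammal(x) & stale(k) & flagged(obj1) -> flies(obj1)]; r3 [hot(k) & wooden(k) -> bird(x)]; r7 [approved(x) & green(x) -> has_feathers(k)]. Adds flies(obj1), bird(x), has_feathers(k).
Round 2: r5 [has_feathers(k) & valid(x) & flies(obj1) -> open(obj1)]. Adds open(obj1).
Round 3: r4 [open(obj1) & bird(x) -> locked(k)]. Adds locked(k).
Closure: {approved(x), bird(x), closed(obj1), flagged(obj1), flies(obj1), green(x), has_feathers(k), hot(k), locked(k), mammal(x), metal(k), open(obj1), stale(k), valid(x), wooden(k)} — 15 facts.

15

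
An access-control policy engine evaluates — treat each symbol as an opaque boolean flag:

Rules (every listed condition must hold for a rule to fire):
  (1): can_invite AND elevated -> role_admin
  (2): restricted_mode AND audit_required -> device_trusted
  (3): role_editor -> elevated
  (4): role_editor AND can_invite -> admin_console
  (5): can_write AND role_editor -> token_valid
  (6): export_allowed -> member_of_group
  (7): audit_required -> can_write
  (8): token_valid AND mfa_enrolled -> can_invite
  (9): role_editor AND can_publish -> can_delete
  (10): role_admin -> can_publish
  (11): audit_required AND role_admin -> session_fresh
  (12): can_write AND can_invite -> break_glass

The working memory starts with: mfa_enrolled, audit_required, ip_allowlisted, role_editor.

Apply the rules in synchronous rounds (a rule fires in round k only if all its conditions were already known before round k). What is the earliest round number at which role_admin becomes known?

4

Round 1: (3) [role_editor -> elevated]; (7) [audit_required -> can_write]. Adds elevated, can_write.
Round 2: (5) [can_write AND role_editor -> token_valid]. Adds token_valid.
Round 3: (8) [token_valid AND mfa_enrolled -> can_invite]. Adds can_invite.
Round 4: (1) [can_invite AND elevated -> role_admin]; (4) [role_editor AND can_invite -> admin_console]; (12) [can_write AND can_invite -> break_glass]. Adds role_admin, admin_console, break_glass.
role_admin first appears in round 4.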